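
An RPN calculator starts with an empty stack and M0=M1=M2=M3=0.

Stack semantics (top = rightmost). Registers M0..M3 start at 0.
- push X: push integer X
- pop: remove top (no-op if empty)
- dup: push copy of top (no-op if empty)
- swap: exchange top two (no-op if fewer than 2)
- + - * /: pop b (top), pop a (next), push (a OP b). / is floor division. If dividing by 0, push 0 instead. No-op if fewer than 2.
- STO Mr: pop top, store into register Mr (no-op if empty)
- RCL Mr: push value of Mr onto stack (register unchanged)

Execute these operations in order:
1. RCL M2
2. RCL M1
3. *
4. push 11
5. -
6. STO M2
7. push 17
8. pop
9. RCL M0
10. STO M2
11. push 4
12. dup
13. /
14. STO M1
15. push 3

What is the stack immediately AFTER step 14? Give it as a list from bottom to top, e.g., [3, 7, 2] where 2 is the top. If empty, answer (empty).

After op 1 (RCL M2): stack=[0] mem=[0,0,0,0]
After op 2 (RCL M1): stack=[0,0] mem=[0,0,0,0]
After op 3 (*): stack=[0] mem=[0,0,0,0]
After op 4 (push 11): stack=[0,11] mem=[0,0,0,0]
After op 5 (-): stack=[-11] mem=[0,0,0,0]
After op 6 (STO M2): stack=[empty] mem=[0,0,-11,0]
After op 7 (push 17): stack=[17] mem=[0,0,-11,0]
After op 8 (pop): stack=[empty] mem=[0,0,-11,0]
After op 9 (RCL M0): stack=[0] mem=[0,0,-11,0]
After op 10 (STO M2): stack=[empty] mem=[0,0,0,0]
After op 11 (push 4): stack=[4] mem=[0,0,0,0]
After op 12 (dup): stack=[4,4] mem=[0,0,0,0]
After op 13 (/): stack=[1] mem=[0,0,0,0]
After op 14 (STO M1): stack=[empty] mem=[0,1,0,0]

(empty)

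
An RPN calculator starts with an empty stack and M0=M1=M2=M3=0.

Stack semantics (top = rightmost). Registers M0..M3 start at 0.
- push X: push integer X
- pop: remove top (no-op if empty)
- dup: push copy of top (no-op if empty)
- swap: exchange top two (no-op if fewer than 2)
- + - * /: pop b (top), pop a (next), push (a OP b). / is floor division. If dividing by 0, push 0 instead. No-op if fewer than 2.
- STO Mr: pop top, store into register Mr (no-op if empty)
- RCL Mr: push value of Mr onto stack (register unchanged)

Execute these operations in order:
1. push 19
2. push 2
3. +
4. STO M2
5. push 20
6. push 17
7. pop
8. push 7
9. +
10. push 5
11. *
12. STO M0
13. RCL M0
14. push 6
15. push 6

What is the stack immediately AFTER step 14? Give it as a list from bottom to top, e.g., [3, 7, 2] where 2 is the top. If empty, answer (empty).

After op 1 (push 19): stack=[19] mem=[0,0,0,0]
After op 2 (push 2): stack=[19,2] mem=[0,0,0,0]
After op 3 (+): stack=[21] mem=[0,0,0,0]
After op 4 (STO M2): stack=[empty] mem=[0,0,21,0]
After op 5 (push 20): stack=[20] mem=[0,0,21,0]
After op 6 (push 17): stack=[20,17] mem=[0,0,21,0]
After op 7 (pop): stack=[20] mem=[0,0,21,0]
After op 8 (push 7): stack=[20,7] mem=[0,0,21,0]
After op 9 (+): stack=[27] mem=[0,0,21,0]
After op 10 (push 5): stack=[27,5] mem=[0,0,21,0]
After op 11 (*): stack=[135] mem=[0,0,21,0]
After op 12 (STO M0): stack=[empty] mem=[135,0,21,0]
After op 13 (RCL M0): stack=[135] mem=[135,0,21,0]
After op 14 (push 6): stack=[135,6] mem=[135,0,21,0]

[135, 6]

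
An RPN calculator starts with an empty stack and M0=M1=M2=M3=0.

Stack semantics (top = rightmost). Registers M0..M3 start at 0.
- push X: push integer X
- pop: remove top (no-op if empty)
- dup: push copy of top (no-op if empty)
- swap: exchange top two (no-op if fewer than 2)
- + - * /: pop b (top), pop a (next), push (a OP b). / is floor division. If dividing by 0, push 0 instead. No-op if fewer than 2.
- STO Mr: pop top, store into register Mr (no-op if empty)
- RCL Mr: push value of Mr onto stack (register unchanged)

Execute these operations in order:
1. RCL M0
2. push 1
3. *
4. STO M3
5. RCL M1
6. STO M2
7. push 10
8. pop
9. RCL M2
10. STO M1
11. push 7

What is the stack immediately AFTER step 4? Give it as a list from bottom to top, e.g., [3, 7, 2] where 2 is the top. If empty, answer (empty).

After op 1 (RCL M0): stack=[0] mem=[0,0,0,0]
After op 2 (push 1): stack=[0,1] mem=[0,0,0,0]
After op 3 (*): stack=[0] mem=[0,0,0,0]
After op 4 (STO M3): stack=[empty] mem=[0,0,0,0]

(empty)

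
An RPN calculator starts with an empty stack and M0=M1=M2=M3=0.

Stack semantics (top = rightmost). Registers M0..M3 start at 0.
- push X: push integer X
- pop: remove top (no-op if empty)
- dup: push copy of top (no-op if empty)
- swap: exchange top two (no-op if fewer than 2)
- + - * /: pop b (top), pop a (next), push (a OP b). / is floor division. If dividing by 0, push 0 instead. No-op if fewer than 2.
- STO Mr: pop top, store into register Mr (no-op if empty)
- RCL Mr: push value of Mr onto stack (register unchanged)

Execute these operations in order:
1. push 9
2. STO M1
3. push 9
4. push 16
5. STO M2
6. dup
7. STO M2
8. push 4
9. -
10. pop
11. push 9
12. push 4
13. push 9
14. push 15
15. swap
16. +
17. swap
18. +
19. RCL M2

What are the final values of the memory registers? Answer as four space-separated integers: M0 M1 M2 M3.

Answer: 0 9 9 0

Derivation:
After op 1 (push 9): stack=[9] mem=[0,0,0,0]
After op 2 (STO M1): stack=[empty] mem=[0,9,0,0]
After op 3 (push 9): stack=[9] mem=[0,9,0,0]
After op 4 (push 16): stack=[9,16] mem=[0,9,0,0]
After op 5 (STO M2): stack=[9] mem=[0,9,16,0]
After op 6 (dup): stack=[9,9] mem=[0,9,16,0]
After op 7 (STO M2): stack=[9] mem=[0,9,9,0]
After op 8 (push 4): stack=[9,4] mem=[0,9,9,0]
After op 9 (-): stack=[5] mem=[0,9,9,0]
After op 10 (pop): stack=[empty] mem=[0,9,9,0]
After op 11 (push 9): stack=[9] mem=[0,9,9,0]
After op 12 (push 4): stack=[9,4] mem=[0,9,9,0]
After op 13 (push 9): stack=[9,4,9] mem=[0,9,9,0]
After op 14 (push 15): stack=[9,4,9,15] mem=[0,9,9,0]
After op 15 (swap): stack=[9,4,15,9] mem=[0,9,9,0]
After op 16 (+): stack=[9,4,24] mem=[0,9,9,0]
After op 17 (swap): stack=[9,24,4] mem=[0,9,9,0]
After op 18 (+): stack=[9,28] mem=[0,9,9,0]
After op 19 (RCL M2): stack=[9,28,9] mem=[0,9,9,0]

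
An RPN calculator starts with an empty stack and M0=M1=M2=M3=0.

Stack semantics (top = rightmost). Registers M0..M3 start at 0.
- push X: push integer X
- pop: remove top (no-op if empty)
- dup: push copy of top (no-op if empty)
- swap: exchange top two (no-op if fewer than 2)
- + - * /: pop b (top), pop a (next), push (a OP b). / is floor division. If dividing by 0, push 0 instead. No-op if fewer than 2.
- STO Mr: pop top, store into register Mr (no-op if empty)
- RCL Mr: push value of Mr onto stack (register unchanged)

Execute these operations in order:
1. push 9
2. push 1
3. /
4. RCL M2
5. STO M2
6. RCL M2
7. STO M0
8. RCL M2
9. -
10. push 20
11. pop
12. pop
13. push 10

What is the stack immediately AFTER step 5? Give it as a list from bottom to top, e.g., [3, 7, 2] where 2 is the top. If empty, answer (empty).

After op 1 (push 9): stack=[9] mem=[0,0,0,0]
After op 2 (push 1): stack=[9,1] mem=[0,0,0,0]
After op 3 (/): stack=[9] mem=[0,0,0,0]
After op 4 (RCL M2): stack=[9,0] mem=[0,0,0,0]
After op 5 (STO M2): stack=[9] mem=[0,0,0,0]

[9]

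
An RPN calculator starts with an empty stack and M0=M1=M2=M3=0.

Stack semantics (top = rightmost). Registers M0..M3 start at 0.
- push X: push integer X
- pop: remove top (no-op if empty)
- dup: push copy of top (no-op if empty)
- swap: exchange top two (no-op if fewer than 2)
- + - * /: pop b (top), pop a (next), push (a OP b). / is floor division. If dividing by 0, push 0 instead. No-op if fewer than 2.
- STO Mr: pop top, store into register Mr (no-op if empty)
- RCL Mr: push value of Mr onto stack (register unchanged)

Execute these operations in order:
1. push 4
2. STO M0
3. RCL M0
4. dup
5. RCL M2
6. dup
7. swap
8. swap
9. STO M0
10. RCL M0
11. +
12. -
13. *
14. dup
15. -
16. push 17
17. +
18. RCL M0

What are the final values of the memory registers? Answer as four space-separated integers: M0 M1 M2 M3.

After op 1 (push 4): stack=[4] mem=[0,0,0,0]
After op 2 (STO M0): stack=[empty] mem=[4,0,0,0]
After op 3 (RCL M0): stack=[4] mem=[4,0,0,0]
After op 4 (dup): stack=[4,4] mem=[4,0,0,0]
After op 5 (RCL M2): stack=[4,4,0] mem=[4,0,0,0]
After op 6 (dup): stack=[4,4,0,0] mem=[4,0,0,0]
After op 7 (swap): stack=[4,4,0,0] mem=[4,0,0,0]
After op 8 (swap): stack=[4,4,0,0] mem=[4,0,0,0]
After op 9 (STO M0): stack=[4,4,0] mem=[0,0,0,0]
After op 10 (RCL M0): stack=[4,4,0,0] mem=[0,0,0,0]
After op 11 (+): stack=[4,4,0] mem=[0,0,0,0]
After op 12 (-): stack=[4,4] mem=[0,0,0,0]
After op 13 (*): stack=[16] mem=[0,0,0,0]
After op 14 (dup): stack=[16,16] mem=[0,0,0,0]
After op 15 (-): stack=[0] mem=[0,0,0,0]
After op 16 (push 17): stack=[0,17] mem=[0,0,0,0]
After op 17 (+): stack=[17] mem=[0,0,0,0]
After op 18 (RCL M0): stack=[17,0] mem=[0,0,0,0]

Answer: 0 0 0 0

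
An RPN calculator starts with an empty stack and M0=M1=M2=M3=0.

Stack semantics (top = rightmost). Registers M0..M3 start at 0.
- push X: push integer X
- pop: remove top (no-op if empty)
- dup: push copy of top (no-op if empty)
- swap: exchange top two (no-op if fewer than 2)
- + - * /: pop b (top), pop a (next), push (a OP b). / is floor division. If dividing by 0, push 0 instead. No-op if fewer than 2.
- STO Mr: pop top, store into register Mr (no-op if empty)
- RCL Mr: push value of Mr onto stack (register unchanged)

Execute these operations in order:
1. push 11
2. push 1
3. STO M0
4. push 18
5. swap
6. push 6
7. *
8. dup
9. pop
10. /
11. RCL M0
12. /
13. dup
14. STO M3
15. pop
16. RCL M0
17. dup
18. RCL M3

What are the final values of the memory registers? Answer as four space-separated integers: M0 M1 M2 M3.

After op 1 (push 11): stack=[11] mem=[0,0,0,0]
After op 2 (push 1): stack=[11,1] mem=[0,0,0,0]
After op 3 (STO M0): stack=[11] mem=[1,0,0,0]
After op 4 (push 18): stack=[11,18] mem=[1,0,0,0]
After op 5 (swap): stack=[18,11] mem=[1,0,0,0]
After op 6 (push 6): stack=[18,11,6] mem=[1,0,0,0]
After op 7 (*): stack=[18,66] mem=[1,0,0,0]
After op 8 (dup): stack=[18,66,66] mem=[1,0,0,0]
After op 9 (pop): stack=[18,66] mem=[1,0,0,0]
After op 10 (/): stack=[0] mem=[1,0,0,0]
After op 11 (RCL M0): stack=[0,1] mem=[1,0,0,0]
After op 12 (/): stack=[0] mem=[1,0,0,0]
After op 13 (dup): stack=[0,0] mem=[1,0,0,0]
After op 14 (STO M3): stack=[0] mem=[1,0,0,0]
After op 15 (pop): stack=[empty] mem=[1,0,0,0]
After op 16 (RCL M0): stack=[1] mem=[1,0,0,0]
After op 17 (dup): stack=[1,1] mem=[1,0,0,0]
After op 18 (RCL M3): stack=[1,1,0] mem=[1,0,0,0]

Answer: 1 0 0 0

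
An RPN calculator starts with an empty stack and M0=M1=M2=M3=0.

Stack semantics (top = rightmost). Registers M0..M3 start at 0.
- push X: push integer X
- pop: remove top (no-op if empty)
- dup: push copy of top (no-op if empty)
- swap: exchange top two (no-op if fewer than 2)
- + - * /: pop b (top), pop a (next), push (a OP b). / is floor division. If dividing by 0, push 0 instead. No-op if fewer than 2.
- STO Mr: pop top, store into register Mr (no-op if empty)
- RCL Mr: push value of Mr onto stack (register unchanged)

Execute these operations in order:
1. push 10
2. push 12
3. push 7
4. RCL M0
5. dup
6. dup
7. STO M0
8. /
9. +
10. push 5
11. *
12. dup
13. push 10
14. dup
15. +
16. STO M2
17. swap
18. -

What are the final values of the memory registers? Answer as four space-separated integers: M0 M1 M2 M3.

After op 1 (push 10): stack=[10] mem=[0,0,0,0]
After op 2 (push 12): stack=[10,12] mem=[0,0,0,0]
After op 3 (push 7): stack=[10,12,7] mem=[0,0,0,0]
After op 4 (RCL M0): stack=[10,12,7,0] mem=[0,0,0,0]
After op 5 (dup): stack=[10,12,7,0,0] mem=[0,0,0,0]
After op 6 (dup): stack=[10,12,7,0,0,0] mem=[0,0,0,0]
After op 7 (STO M0): stack=[10,12,7,0,0] mem=[0,0,0,0]
After op 8 (/): stack=[10,12,7,0] mem=[0,0,0,0]
After op 9 (+): stack=[10,12,7] mem=[0,0,0,0]
After op 10 (push 5): stack=[10,12,7,5] mem=[0,0,0,0]
After op 11 (*): stack=[10,12,35] mem=[0,0,0,0]
After op 12 (dup): stack=[10,12,35,35] mem=[0,0,0,0]
After op 13 (push 10): stack=[10,12,35,35,10] mem=[0,0,0,0]
After op 14 (dup): stack=[10,12,35,35,10,10] mem=[0,0,0,0]
After op 15 (+): stack=[10,12,35,35,20] mem=[0,0,0,0]
After op 16 (STO M2): stack=[10,12,35,35] mem=[0,0,20,0]
After op 17 (swap): stack=[10,12,35,35] mem=[0,0,20,0]
After op 18 (-): stack=[10,12,0] mem=[0,0,20,0]

Answer: 0 0 20 0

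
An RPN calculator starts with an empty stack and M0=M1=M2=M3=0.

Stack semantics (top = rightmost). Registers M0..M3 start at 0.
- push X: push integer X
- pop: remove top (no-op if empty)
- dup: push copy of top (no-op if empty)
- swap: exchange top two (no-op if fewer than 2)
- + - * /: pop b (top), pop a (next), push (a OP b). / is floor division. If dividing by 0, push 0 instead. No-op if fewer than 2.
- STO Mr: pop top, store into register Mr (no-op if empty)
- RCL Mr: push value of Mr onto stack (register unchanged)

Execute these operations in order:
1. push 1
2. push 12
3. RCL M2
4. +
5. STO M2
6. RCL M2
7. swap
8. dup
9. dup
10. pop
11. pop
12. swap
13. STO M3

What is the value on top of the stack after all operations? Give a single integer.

After op 1 (push 1): stack=[1] mem=[0,0,0,0]
After op 2 (push 12): stack=[1,12] mem=[0,0,0,0]
After op 3 (RCL M2): stack=[1,12,0] mem=[0,0,0,0]
After op 4 (+): stack=[1,12] mem=[0,0,0,0]
After op 5 (STO M2): stack=[1] mem=[0,0,12,0]
After op 6 (RCL M2): stack=[1,12] mem=[0,0,12,0]
After op 7 (swap): stack=[12,1] mem=[0,0,12,0]
After op 8 (dup): stack=[12,1,1] mem=[0,0,12,0]
After op 9 (dup): stack=[12,1,1,1] mem=[0,0,12,0]
After op 10 (pop): stack=[12,1,1] mem=[0,0,12,0]
After op 11 (pop): stack=[12,1] mem=[0,0,12,0]
After op 12 (swap): stack=[1,12] mem=[0,0,12,0]
After op 13 (STO M3): stack=[1] mem=[0,0,12,12]

Answer: 1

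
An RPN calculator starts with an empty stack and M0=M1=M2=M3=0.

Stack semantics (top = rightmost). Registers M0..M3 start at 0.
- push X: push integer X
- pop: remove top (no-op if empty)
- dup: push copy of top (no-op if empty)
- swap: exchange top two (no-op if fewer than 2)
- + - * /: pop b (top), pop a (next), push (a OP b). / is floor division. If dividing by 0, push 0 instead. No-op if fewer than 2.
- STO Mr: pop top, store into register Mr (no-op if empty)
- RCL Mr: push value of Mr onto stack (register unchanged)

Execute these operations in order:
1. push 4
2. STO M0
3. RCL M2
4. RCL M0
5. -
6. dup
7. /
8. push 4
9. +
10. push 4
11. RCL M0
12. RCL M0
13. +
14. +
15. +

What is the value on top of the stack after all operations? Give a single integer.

Answer: 17

Derivation:
After op 1 (push 4): stack=[4] mem=[0,0,0,0]
After op 2 (STO M0): stack=[empty] mem=[4,0,0,0]
After op 3 (RCL M2): stack=[0] mem=[4,0,0,0]
After op 4 (RCL M0): stack=[0,4] mem=[4,0,0,0]
After op 5 (-): stack=[-4] mem=[4,0,0,0]
After op 6 (dup): stack=[-4,-4] mem=[4,0,0,0]
After op 7 (/): stack=[1] mem=[4,0,0,0]
After op 8 (push 4): stack=[1,4] mem=[4,0,0,0]
After op 9 (+): stack=[5] mem=[4,0,0,0]
After op 10 (push 4): stack=[5,4] mem=[4,0,0,0]
After op 11 (RCL M0): stack=[5,4,4] mem=[4,0,0,0]
After op 12 (RCL M0): stack=[5,4,4,4] mem=[4,0,0,0]
After op 13 (+): stack=[5,4,8] mem=[4,0,0,0]
After op 14 (+): stack=[5,12] mem=[4,0,0,0]
After op 15 (+): stack=[17] mem=[4,0,0,0]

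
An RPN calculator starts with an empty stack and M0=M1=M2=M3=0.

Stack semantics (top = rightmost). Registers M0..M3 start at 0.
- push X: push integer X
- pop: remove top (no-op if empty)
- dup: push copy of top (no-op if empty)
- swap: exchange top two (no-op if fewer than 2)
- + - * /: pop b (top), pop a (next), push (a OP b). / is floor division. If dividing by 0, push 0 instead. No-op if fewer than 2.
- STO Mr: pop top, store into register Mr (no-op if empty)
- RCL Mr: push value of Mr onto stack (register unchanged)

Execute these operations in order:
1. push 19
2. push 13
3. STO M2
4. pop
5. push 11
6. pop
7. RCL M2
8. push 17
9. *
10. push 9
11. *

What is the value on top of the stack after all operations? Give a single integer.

After op 1 (push 19): stack=[19] mem=[0,0,0,0]
After op 2 (push 13): stack=[19,13] mem=[0,0,0,0]
After op 3 (STO M2): stack=[19] mem=[0,0,13,0]
After op 4 (pop): stack=[empty] mem=[0,0,13,0]
After op 5 (push 11): stack=[11] mem=[0,0,13,0]
After op 6 (pop): stack=[empty] mem=[0,0,13,0]
After op 7 (RCL M2): stack=[13] mem=[0,0,13,0]
After op 8 (push 17): stack=[13,17] mem=[0,0,13,0]
After op 9 (*): stack=[221] mem=[0,0,13,0]
After op 10 (push 9): stack=[221,9] mem=[0,0,13,0]
After op 11 (*): stack=[1989] mem=[0,0,13,0]

Answer: 1989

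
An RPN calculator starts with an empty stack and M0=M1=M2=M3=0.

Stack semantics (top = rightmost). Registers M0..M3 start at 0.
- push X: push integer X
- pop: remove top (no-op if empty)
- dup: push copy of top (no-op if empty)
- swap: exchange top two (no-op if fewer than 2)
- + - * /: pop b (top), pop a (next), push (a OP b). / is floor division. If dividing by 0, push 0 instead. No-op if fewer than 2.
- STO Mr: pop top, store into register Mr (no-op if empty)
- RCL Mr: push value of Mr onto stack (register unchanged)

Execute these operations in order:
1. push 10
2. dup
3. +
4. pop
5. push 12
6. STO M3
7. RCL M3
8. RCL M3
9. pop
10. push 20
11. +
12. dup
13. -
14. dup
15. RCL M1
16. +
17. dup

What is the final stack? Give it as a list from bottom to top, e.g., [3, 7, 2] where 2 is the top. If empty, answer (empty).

Answer: [0, 0, 0]

Derivation:
After op 1 (push 10): stack=[10] mem=[0,0,0,0]
After op 2 (dup): stack=[10,10] mem=[0,0,0,0]
After op 3 (+): stack=[20] mem=[0,0,0,0]
After op 4 (pop): stack=[empty] mem=[0,0,0,0]
After op 5 (push 12): stack=[12] mem=[0,0,0,0]
After op 6 (STO M3): stack=[empty] mem=[0,0,0,12]
After op 7 (RCL M3): stack=[12] mem=[0,0,0,12]
After op 8 (RCL M3): stack=[12,12] mem=[0,0,0,12]
After op 9 (pop): stack=[12] mem=[0,0,0,12]
After op 10 (push 20): stack=[12,20] mem=[0,0,0,12]
After op 11 (+): stack=[32] mem=[0,0,0,12]
After op 12 (dup): stack=[32,32] mem=[0,0,0,12]
After op 13 (-): stack=[0] mem=[0,0,0,12]
After op 14 (dup): stack=[0,0] mem=[0,0,0,12]
After op 15 (RCL M1): stack=[0,0,0] mem=[0,0,0,12]
After op 16 (+): stack=[0,0] mem=[0,0,0,12]
After op 17 (dup): stack=[0,0,0] mem=[0,0,0,12]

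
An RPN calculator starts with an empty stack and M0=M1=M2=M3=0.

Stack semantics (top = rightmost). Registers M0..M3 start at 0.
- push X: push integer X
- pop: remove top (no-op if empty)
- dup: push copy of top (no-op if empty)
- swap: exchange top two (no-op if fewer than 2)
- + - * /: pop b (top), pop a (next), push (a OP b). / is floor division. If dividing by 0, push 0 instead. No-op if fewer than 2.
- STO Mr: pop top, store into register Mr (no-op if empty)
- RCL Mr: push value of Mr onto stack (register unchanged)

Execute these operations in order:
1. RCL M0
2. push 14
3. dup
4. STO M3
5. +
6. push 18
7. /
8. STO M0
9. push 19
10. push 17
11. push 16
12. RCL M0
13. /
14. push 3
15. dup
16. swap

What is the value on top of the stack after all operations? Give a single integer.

After op 1 (RCL M0): stack=[0] mem=[0,0,0,0]
After op 2 (push 14): stack=[0,14] mem=[0,0,0,0]
After op 3 (dup): stack=[0,14,14] mem=[0,0,0,0]
After op 4 (STO M3): stack=[0,14] mem=[0,0,0,14]
After op 5 (+): stack=[14] mem=[0,0,0,14]
After op 6 (push 18): stack=[14,18] mem=[0,0,0,14]
After op 7 (/): stack=[0] mem=[0,0,0,14]
After op 8 (STO M0): stack=[empty] mem=[0,0,0,14]
After op 9 (push 19): stack=[19] mem=[0,0,0,14]
After op 10 (push 17): stack=[19,17] mem=[0,0,0,14]
After op 11 (push 16): stack=[19,17,16] mem=[0,0,0,14]
After op 12 (RCL M0): stack=[19,17,16,0] mem=[0,0,0,14]
After op 13 (/): stack=[19,17,0] mem=[0,0,0,14]
After op 14 (push 3): stack=[19,17,0,3] mem=[0,0,0,14]
After op 15 (dup): stack=[19,17,0,3,3] mem=[0,0,0,14]
After op 16 (swap): stack=[19,17,0,3,3] mem=[0,0,0,14]

Answer: 3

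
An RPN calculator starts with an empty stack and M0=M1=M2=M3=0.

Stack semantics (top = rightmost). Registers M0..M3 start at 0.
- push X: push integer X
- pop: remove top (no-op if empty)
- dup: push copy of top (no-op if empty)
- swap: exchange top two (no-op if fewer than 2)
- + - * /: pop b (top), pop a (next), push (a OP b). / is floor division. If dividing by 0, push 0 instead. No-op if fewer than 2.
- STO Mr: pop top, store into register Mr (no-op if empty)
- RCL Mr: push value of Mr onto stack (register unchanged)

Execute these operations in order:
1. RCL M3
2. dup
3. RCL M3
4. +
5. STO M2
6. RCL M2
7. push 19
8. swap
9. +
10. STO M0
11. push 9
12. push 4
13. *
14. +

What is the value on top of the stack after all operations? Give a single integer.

Answer: 36

Derivation:
After op 1 (RCL M3): stack=[0] mem=[0,0,0,0]
After op 2 (dup): stack=[0,0] mem=[0,0,0,0]
After op 3 (RCL M3): stack=[0,0,0] mem=[0,0,0,0]
After op 4 (+): stack=[0,0] mem=[0,0,0,0]
After op 5 (STO M2): stack=[0] mem=[0,0,0,0]
After op 6 (RCL M2): stack=[0,0] mem=[0,0,0,0]
After op 7 (push 19): stack=[0,0,19] mem=[0,0,0,0]
After op 8 (swap): stack=[0,19,0] mem=[0,0,0,0]
After op 9 (+): stack=[0,19] mem=[0,0,0,0]
After op 10 (STO M0): stack=[0] mem=[19,0,0,0]
After op 11 (push 9): stack=[0,9] mem=[19,0,0,0]
After op 12 (push 4): stack=[0,9,4] mem=[19,0,0,0]
After op 13 (*): stack=[0,36] mem=[19,0,0,0]
After op 14 (+): stack=[36] mem=[19,0,0,0]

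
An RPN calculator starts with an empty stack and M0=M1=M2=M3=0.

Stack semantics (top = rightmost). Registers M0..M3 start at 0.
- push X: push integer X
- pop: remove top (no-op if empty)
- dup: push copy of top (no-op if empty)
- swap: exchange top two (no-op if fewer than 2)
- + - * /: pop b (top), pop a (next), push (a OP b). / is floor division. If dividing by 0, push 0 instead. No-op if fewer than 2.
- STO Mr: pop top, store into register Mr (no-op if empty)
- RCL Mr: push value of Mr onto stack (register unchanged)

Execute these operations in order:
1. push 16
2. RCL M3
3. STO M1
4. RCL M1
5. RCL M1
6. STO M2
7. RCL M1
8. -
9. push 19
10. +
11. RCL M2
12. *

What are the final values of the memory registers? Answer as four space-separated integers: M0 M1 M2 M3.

Answer: 0 0 0 0

Derivation:
After op 1 (push 16): stack=[16] mem=[0,0,0,0]
After op 2 (RCL M3): stack=[16,0] mem=[0,0,0,0]
After op 3 (STO M1): stack=[16] mem=[0,0,0,0]
After op 4 (RCL M1): stack=[16,0] mem=[0,0,0,0]
After op 5 (RCL M1): stack=[16,0,0] mem=[0,0,0,0]
After op 6 (STO M2): stack=[16,0] mem=[0,0,0,0]
After op 7 (RCL M1): stack=[16,0,0] mem=[0,0,0,0]
After op 8 (-): stack=[16,0] mem=[0,0,0,0]
After op 9 (push 19): stack=[16,0,19] mem=[0,0,0,0]
After op 10 (+): stack=[16,19] mem=[0,0,0,0]
After op 11 (RCL M2): stack=[16,19,0] mem=[0,0,0,0]
After op 12 (*): stack=[16,0] mem=[0,0,0,0]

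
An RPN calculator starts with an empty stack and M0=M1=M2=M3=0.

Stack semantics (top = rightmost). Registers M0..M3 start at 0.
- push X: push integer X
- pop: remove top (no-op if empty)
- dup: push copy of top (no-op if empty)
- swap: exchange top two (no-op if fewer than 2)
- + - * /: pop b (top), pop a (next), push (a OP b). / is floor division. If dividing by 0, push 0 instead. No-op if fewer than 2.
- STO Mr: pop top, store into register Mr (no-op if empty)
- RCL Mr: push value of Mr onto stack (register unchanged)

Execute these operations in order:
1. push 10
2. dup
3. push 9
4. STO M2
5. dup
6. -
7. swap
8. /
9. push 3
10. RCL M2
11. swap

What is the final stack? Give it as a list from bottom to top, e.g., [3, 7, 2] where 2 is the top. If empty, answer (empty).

After op 1 (push 10): stack=[10] mem=[0,0,0,0]
After op 2 (dup): stack=[10,10] mem=[0,0,0,0]
After op 3 (push 9): stack=[10,10,9] mem=[0,0,0,0]
After op 4 (STO M2): stack=[10,10] mem=[0,0,9,0]
After op 5 (dup): stack=[10,10,10] mem=[0,0,9,0]
After op 6 (-): stack=[10,0] mem=[0,0,9,0]
After op 7 (swap): stack=[0,10] mem=[0,0,9,0]
After op 8 (/): stack=[0] mem=[0,0,9,0]
After op 9 (push 3): stack=[0,3] mem=[0,0,9,0]
After op 10 (RCL M2): stack=[0,3,9] mem=[0,0,9,0]
After op 11 (swap): stack=[0,9,3] mem=[0,0,9,0]

Answer: [0, 9, 3]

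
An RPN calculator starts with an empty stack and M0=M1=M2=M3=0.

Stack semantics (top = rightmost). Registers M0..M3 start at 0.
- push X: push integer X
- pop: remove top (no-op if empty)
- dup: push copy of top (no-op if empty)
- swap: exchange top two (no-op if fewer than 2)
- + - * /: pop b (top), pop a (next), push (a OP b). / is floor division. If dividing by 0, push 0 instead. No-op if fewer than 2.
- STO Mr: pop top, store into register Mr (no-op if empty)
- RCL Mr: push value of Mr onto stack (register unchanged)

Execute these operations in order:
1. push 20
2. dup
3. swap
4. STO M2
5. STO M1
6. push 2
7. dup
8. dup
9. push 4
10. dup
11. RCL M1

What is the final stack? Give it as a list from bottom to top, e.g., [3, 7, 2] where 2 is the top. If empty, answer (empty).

Answer: [2, 2, 2, 4, 4, 20]

Derivation:
After op 1 (push 20): stack=[20] mem=[0,0,0,0]
After op 2 (dup): stack=[20,20] mem=[0,0,0,0]
After op 3 (swap): stack=[20,20] mem=[0,0,0,0]
After op 4 (STO M2): stack=[20] mem=[0,0,20,0]
After op 5 (STO M1): stack=[empty] mem=[0,20,20,0]
After op 6 (push 2): stack=[2] mem=[0,20,20,0]
After op 7 (dup): stack=[2,2] mem=[0,20,20,0]
After op 8 (dup): stack=[2,2,2] mem=[0,20,20,0]
After op 9 (push 4): stack=[2,2,2,4] mem=[0,20,20,0]
After op 10 (dup): stack=[2,2,2,4,4] mem=[0,20,20,0]
After op 11 (RCL M1): stack=[2,2,2,4,4,20] mem=[0,20,20,0]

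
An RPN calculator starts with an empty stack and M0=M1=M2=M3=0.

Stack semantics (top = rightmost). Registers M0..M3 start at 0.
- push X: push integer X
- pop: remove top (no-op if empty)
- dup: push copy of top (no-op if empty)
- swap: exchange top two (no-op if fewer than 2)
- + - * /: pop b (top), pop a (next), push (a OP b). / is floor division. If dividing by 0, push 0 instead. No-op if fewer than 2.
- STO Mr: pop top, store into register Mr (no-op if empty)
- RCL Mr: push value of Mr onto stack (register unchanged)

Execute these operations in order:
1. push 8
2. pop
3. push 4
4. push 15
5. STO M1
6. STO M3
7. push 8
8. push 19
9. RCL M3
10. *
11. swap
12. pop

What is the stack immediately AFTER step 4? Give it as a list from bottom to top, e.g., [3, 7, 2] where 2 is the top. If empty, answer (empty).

After op 1 (push 8): stack=[8] mem=[0,0,0,0]
After op 2 (pop): stack=[empty] mem=[0,0,0,0]
After op 3 (push 4): stack=[4] mem=[0,0,0,0]
After op 4 (push 15): stack=[4,15] mem=[0,0,0,0]

[4, 15]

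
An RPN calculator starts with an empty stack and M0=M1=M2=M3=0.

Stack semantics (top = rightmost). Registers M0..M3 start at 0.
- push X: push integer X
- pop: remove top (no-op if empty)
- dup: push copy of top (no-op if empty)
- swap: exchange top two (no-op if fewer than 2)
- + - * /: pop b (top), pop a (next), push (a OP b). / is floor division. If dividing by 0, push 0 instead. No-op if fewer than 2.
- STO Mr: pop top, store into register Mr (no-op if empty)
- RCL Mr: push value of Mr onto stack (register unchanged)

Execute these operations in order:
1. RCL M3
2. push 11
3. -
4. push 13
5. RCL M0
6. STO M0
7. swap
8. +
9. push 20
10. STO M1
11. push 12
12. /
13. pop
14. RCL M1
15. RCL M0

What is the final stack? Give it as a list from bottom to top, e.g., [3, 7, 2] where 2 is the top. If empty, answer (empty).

Answer: [20, 0]

Derivation:
After op 1 (RCL M3): stack=[0] mem=[0,0,0,0]
After op 2 (push 11): stack=[0,11] mem=[0,0,0,0]
After op 3 (-): stack=[-11] mem=[0,0,0,0]
After op 4 (push 13): stack=[-11,13] mem=[0,0,0,0]
After op 5 (RCL M0): stack=[-11,13,0] mem=[0,0,0,0]
After op 6 (STO M0): stack=[-11,13] mem=[0,0,0,0]
After op 7 (swap): stack=[13,-11] mem=[0,0,0,0]
After op 8 (+): stack=[2] mem=[0,0,0,0]
After op 9 (push 20): stack=[2,20] mem=[0,0,0,0]
After op 10 (STO M1): stack=[2] mem=[0,20,0,0]
After op 11 (push 12): stack=[2,12] mem=[0,20,0,0]
After op 12 (/): stack=[0] mem=[0,20,0,0]
After op 13 (pop): stack=[empty] mem=[0,20,0,0]
After op 14 (RCL M1): stack=[20] mem=[0,20,0,0]
After op 15 (RCL M0): stack=[20,0] mem=[0,20,0,0]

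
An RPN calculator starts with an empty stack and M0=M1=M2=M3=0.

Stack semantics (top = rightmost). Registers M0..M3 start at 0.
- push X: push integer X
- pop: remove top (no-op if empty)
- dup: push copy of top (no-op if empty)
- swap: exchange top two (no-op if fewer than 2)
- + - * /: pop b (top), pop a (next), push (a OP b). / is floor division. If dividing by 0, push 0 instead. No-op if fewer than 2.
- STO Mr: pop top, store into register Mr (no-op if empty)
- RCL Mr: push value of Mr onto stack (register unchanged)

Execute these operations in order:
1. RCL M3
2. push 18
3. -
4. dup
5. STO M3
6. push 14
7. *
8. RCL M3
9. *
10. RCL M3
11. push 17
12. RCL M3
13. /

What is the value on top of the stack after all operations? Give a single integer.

Answer: -1

Derivation:
After op 1 (RCL M3): stack=[0] mem=[0,0,0,0]
After op 2 (push 18): stack=[0,18] mem=[0,0,0,0]
After op 3 (-): stack=[-18] mem=[0,0,0,0]
After op 4 (dup): stack=[-18,-18] mem=[0,0,0,0]
After op 5 (STO M3): stack=[-18] mem=[0,0,0,-18]
After op 6 (push 14): stack=[-18,14] mem=[0,0,0,-18]
After op 7 (*): stack=[-252] mem=[0,0,0,-18]
After op 8 (RCL M3): stack=[-252,-18] mem=[0,0,0,-18]
After op 9 (*): stack=[4536] mem=[0,0,0,-18]
After op 10 (RCL M3): stack=[4536,-18] mem=[0,0,0,-18]
After op 11 (push 17): stack=[4536,-18,17] mem=[0,0,0,-18]
After op 12 (RCL M3): stack=[4536,-18,17,-18] mem=[0,0,0,-18]
After op 13 (/): stack=[4536,-18,-1] mem=[0,0,0,-18]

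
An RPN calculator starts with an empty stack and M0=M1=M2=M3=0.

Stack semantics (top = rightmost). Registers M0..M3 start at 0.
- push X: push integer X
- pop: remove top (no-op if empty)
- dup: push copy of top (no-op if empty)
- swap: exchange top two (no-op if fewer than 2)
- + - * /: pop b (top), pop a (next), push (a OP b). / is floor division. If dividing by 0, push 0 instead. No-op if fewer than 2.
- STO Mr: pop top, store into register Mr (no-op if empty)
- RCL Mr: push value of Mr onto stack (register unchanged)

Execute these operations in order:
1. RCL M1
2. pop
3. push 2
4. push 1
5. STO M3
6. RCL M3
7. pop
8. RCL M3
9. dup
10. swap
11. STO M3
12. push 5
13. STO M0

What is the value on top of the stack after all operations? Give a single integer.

After op 1 (RCL M1): stack=[0] mem=[0,0,0,0]
After op 2 (pop): stack=[empty] mem=[0,0,0,0]
After op 3 (push 2): stack=[2] mem=[0,0,0,0]
After op 4 (push 1): stack=[2,1] mem=[0,0,0,0]
After op 5 (STO M3): stack=[2] mem=[0,0,0,1]
After op 6 (RCL M3): stack=[2,1] mem=[0,0,0,1]
After op 7 (pop): stack=[2] mem=[0,0,0,1]
After op 8 (RCL M3): stack=[2,1] mem=[0,0,0,1]
After op 9 (dup): stack=[2,1,1] mem=[0,0,0,1]
After op 10 (swap): stack=[2,1,1] mem=[0,0,0,1]
After op 11 (STO M3): stack=[2,1] mem=[0,0,0,1]
After op 12 (push 5): stack=[2,1,5] mem=[0,0,0,1]
After op 13 (STO M0): stack=[2,1] mem=[5,0,0,1]

Answer: 1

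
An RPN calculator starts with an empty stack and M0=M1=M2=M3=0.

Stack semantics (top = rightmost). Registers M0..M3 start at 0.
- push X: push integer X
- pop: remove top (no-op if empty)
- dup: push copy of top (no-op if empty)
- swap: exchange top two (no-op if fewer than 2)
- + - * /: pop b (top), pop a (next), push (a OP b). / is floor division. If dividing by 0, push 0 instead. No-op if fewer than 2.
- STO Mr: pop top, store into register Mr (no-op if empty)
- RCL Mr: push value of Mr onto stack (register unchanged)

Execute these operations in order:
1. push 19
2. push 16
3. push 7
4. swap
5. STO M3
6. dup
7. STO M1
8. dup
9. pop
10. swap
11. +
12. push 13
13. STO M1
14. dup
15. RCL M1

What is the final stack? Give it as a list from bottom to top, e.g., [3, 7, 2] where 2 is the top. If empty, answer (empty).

After op 1 (push 19): stack=[19] mem=[0,0,0,0]
After op 2 (push 16): stack=[19,16] mem=[0,0,0,0]
After op 3 (push 7): stack=[19,16,7] mem=[0,0,0,0]
After op 4 (swap): stack=[19,7,16] mem=[0,0,0,0]
After op 5 (STO M3): stack=[19,7] mem=[0,0,0,16]
After op 6 (dup): stack=[19,7,7] mem=[0,0,0,16]
After op 7 (STO M1): stack=[19,7] mem=[0,7,0,16]
After op 8 (dup): stack=[19,7,7] mem=[0,7,0,16]
After op 9 (pop): stack=[19,7] mem=[0,7,0,16]
After op 10 (swap): stack=[7,19] mem=[0,7,0,16]
After op 11 (+): stack=[26] mem=[0,7,0,16]
After op 12 (push 13): stack=[26,13] mem=[0,7,0,16]
After op 13 (STO M1): stack=[26] mem=[0,13,0,16]
After op 14 (dup): stack=[26,26] mem=[0,13,0,16]
After op 15 (RCL M1): stack=[26,26,13] mem=[0,13,0,16]

Answer: [26, 26, 13]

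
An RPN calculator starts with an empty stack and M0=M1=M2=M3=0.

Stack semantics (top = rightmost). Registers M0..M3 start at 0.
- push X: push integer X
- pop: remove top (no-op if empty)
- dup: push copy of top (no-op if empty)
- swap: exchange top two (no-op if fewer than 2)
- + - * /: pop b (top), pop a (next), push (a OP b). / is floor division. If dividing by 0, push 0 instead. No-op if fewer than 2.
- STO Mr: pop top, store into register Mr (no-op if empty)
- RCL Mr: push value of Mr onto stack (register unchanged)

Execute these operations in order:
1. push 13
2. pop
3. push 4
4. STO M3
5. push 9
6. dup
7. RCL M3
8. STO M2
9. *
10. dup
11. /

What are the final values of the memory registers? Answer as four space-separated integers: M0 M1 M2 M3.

After op 1 (push 13): stack=[13] mem=[0,0,0,0]
After op 2 (pop): stack=[empty] mem=[0,0,0,0]
After op 3 (push 4): stack=[4] mem=[0,0,0,0]
After op 4 (STO M3): stack=[empty] mem=[0,0,0,4]
After op 5 (push 9): stack=[9] mem=[0,0,0,4]
After op 6 (dup): stack=[9,9] mem=[0,0,0,4]
After op 7 (RCL M3): stack=[9,9,4] mem=[0,0,0,4]
After op 8 (STO M2): stack=[9,9] mem=[0,0,4,4]
After op 9 (*): stack=[81] mem=[0,0,4,4]
After op 10 (dup): stack=[81,81] mem=[0,0,4,4]
After op 11 (/): stack=[1] mem=[0,0,4,4]

Answer: 0 0 4 4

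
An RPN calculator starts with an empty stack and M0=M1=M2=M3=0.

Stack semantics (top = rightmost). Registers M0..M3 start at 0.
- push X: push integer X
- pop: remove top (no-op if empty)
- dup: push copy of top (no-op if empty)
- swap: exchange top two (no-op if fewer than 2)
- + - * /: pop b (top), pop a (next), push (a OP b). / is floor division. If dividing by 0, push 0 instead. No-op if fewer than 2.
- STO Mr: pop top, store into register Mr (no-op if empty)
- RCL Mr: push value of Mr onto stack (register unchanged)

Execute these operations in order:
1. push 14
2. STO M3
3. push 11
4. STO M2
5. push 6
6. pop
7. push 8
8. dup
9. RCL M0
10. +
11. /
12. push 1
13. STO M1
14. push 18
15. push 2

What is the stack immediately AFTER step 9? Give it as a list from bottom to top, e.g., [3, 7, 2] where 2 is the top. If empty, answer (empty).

After op 1 (push 14): stack=[14] mem=[0,0,0,0]
After op 2 (STO M3): stack=[empty] mem=[0,0,0,14]
After op 3 (push 11): stack=[11] mem=[0,0,0,14]
After op 4 (STO M2): stack=[empty] mem=[0,0,11,14]
After op 5 (push 6): stack=[6] mem=[0,0,11,14]
After op 6 (pop): stack=[empty] mem=[0,0,11,14]
After op 7 (push 8): stack=[8] mem=[0,0,11,14]
After op 8 (dup): stack=[8,8] mem=[0,0,11,14]
After op 9 (RCL M0): stack=[8,8,0] mem=[0,0,11,14]

[8, 8, 0]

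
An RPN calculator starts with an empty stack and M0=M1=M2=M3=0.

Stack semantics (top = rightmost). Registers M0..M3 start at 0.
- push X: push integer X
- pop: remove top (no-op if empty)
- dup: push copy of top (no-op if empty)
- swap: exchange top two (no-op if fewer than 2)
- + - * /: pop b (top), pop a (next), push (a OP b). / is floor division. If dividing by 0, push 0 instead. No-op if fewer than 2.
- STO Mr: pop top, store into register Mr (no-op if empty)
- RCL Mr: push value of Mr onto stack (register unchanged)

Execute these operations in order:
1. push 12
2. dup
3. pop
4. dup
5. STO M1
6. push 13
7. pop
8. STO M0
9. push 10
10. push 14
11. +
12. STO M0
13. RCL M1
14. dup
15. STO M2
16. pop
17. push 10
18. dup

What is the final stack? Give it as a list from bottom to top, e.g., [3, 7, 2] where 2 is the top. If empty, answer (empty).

Answer: [10, 10]

Derivation:
After op 1 (push 12): stack=[12] mem=[0,0,0,0]
After op 2 (dup): stack=[12,12] mem=[0,0,0,0]
After op 3 (pop): stack=[12] mem=[0,0,0,0]
After op 4 (dup): stack=[12,12] mem=[0,0,0,0]
After op 5 (STO M1): stack=[12] mem=[0,12,0,0]
After op 6 (push 13): stack=[12,13] mem=[0,12,0,0]
After op 7 (pop): stack=[12] mem=[0,12,0,0]
After op 8 (STO M0): stack=[empty] mem=[12,12,0,0]
After op 9 (push 10): stack=[10] mem=[12,12,0,0]
After op 10 (push 14): stack=[10,14] mem=[12,12,0,0]
After op 11 (+): stack=[24] mem=[12,12,0,0]
After op 12 (STO M0): stack=[empty] mem=[24,12,0,0]
After op 13 (RCL M1): stack=[12] mem=[24,12,0,0]
After op 14 (dup): stack=[12,12] mem=[24,12,0,0]
After op 15 (STO M2): stack=[12] mem=[24,12,12,0]
After op 16 (pop): stack=[empty] mem=[24,12,12,0]
After op 17 (push 10): stack=[10] mem=[24,12,12,0]
After op 18 (dup): stack=[10,10] mem=[24,12,12,0]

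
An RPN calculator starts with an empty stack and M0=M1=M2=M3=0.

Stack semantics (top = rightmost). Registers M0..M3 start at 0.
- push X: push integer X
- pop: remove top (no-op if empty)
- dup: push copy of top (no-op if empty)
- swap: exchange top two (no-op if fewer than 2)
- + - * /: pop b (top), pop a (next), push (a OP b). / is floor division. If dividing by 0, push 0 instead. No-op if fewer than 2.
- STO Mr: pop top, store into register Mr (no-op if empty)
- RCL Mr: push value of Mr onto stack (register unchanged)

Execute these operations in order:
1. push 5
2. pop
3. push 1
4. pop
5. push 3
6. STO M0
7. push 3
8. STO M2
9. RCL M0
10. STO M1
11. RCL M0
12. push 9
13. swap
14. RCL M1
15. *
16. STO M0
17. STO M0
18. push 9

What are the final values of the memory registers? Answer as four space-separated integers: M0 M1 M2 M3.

After op 1 (push 5): stack=[5] mem=[0,0,0,0]
After op 2 (pop): stack=[empty] mem=[0,0,0,0]
After op 3 (push 1): stack=[1] mem=[0,0,0,0]
After op 4 (pop): stack=[empty] mem=[0,0,0,0]
After op 5 (push 3): stack=[3] mem=[0,0,0,0]
After op 6 (STO M0): stack=[empty] mem=[3,0,0,0]
After op 7 (push 3): stack=[3] mem=[3,0,0,0]
After op 8 (STO M2): stack=[empty] mem=[3,0,3,0]
After op 9 (RCL M0): stack=[3] mem=[3,0,3,0]
After op 10 (STO M1): stack=[empty] mem=[3,3,3,0]
After op 11 (RCL M0): stack=[3] mem=[3,3,3,0]
After op 12 (push 9): stack=[3,9] mem=[3,3,3,0]
After op 13 (swap): stack=[9,3] mem=[3,3,3,0]
After op 14 (RCL M1): stack=[9,3,3] mem=[3,3,3,0]
After op 15 (*): stack=[9,9] mem=[3,3,3,0]
After op 16 (STO M0): stack=[9] mem=[9,3,3,0]
After op 17 (STO M0): stack=[empty] mem=[9,3,3,0]
After op 18 (push 9): stack=[9] mem=[9,3,3,0]

Answer: 9 3 3 0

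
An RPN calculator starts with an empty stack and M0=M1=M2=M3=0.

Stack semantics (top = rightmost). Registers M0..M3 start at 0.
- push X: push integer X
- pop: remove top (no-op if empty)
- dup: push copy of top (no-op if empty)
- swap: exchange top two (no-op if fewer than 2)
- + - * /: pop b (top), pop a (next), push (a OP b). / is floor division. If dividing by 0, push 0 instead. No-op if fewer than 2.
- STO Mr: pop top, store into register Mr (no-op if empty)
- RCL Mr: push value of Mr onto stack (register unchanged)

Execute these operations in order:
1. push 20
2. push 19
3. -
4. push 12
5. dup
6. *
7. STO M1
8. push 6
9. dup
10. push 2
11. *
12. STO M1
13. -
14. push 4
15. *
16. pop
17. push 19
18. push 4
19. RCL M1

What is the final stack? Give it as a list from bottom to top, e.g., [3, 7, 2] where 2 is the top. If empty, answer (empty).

Answer: [19, 4, 12]

Derivation:
After op 1 (push 20): stack=[20] mem=[0,0,0,0]
After op 2 (push 19): stack=[20,19] mem=[0,0,0,0]
After op 3 (-): stack=[1] mem=[0,0,0,0]
After op 4 (push 12): stack=[1,12] mem=[0,0,0,0]
After op 5 (dup): stack=[1,12,12] mem=[0,0,0,0]
After op 6 (*): stack=[1,144] mem=[0,0,0,0]
After op 7 (STO M1): stack=[1] mem=[0,144,0,0]
After op 8 (push 6): stack=[1,6] mem=[0,144,0,0]
After op 9 (dup): stack=[1,6,6] mem=[0,144,0,0]
After op 10 (push 2): stack=[1,6,6,2] mem=[0,144,0,0]
After op 11 (*): stack=[1,6,12] mem=[0,144,0,0]
After op 12 (STO M1): stack=[1,6] mem=[0,12,0,0]
After op 13 (-): stack=[-5] mem=[0,12,0,0]
After op 14 (push 4): stack=[-5,4] mem=[0,12,0,0]
After op 15 (*): stack=[-20] mem=[0,12,0,0]
After op 16 (pop): stack=[empty] mem=[0,12,0,0]
After op 17 (push 19): stack=[19] mem=[0,12,0,0]
After op 18 (push 4): stack=[19,4] mem=[0,12,0,0]
After op 19 (RCL M1): stack=[19,4,12] mem=[0,12,0,0]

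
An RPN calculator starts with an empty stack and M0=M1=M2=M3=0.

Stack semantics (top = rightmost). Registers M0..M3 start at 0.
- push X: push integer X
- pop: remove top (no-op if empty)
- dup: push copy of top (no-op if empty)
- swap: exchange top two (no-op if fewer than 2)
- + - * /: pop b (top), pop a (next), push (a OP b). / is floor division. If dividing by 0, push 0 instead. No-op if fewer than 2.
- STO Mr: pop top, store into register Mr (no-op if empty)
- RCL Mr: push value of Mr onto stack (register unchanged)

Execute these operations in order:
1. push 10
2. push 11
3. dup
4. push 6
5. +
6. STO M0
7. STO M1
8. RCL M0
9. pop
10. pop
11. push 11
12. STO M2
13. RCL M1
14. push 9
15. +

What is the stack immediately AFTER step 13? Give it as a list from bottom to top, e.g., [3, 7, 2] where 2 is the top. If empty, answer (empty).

After op 1 (push 10): stack=[10] mem=[0,0,0,0]
After op 2 (push 11): stack=[10,11] mem=[0,0,0,0]
After op 3 (dup): stack=[10,11,11] mem=[0,0,0,0]
After op 4 (push 6): stack=[10,11,11,6] mem=[0,0,0,0]
After op 5 (+): stack=[10,11,17] mem=[0,0,0,0]
After op 6 (STO M0): stack=[10,11] mem=[17,0,0,0]
After op 7 (STO M1): stack=[10] mem=[17,11,0,0]
After op 8 (RCL M0): stack=[10,17] mem=[17,11,0,0]
After op 9 (pop): stack=[10] mem=[17,11,0,0]
After op 10 (pop): stack=[empty] mem=[17,11,0,0]
After op 11 (push 11): stack=[11] mem=[17,11,0,0]
After op 12 (STO M2): stack=[empty] mem=[17,11,11,0]
After op 13 (RCL M1): stack=[11] mem=[17,11,11,0]

[11]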